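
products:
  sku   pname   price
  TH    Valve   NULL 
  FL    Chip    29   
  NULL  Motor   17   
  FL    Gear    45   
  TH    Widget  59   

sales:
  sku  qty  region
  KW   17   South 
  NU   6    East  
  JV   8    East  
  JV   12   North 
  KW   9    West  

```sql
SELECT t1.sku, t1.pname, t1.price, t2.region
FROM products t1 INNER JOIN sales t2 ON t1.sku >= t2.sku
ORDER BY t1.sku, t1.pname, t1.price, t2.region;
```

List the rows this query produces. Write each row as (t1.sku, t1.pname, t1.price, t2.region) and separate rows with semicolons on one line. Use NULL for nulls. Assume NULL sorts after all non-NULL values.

INNER JOIN keeps only pairs where the ON condition holds.
Matching on t1.sku >= t2.sku. A NULL in a compared column never satisfies the condition.
Matched pairs: 10.

(TH, Valve, NULL, East); (TH, Valve, NULL, East); (TH, Valve, NULL, North); (TH, Valve, NULL, South); (TH, Valve, NULL, West); (TH, Widget, 59, East); (TH, Widget, 59, East); (TH, Widget, 59, North); (TH, Widget, 59, South); (TH, Widget, 59, West)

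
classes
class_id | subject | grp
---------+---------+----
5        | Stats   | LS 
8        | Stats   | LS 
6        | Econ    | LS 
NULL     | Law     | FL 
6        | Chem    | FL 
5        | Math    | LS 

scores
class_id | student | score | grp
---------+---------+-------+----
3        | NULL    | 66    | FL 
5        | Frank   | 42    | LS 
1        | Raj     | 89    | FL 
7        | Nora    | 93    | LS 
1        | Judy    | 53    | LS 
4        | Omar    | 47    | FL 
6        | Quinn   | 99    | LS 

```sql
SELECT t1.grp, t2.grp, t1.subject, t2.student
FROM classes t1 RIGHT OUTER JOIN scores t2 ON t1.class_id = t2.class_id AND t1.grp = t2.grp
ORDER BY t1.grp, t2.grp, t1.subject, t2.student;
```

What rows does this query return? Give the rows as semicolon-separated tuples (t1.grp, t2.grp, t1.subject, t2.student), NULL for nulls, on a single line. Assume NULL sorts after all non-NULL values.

RIGHT JOIN keeps every row from `scores`; unmatched rows get NULL for `classes`'s columns.
Matching on t1.class_id = t2.class_id AND t1.grp = t2.grp. A NULL in a compared column never satisfies the condition.
Matched pairs: 3; unmatched t2 rows kept: 5.

(LS, LS, Econ, Quinn); (LS, LS, Math, Frank); (LS, LS, Stats, Frank); (NULL, FL, NULL, Omar); (NULL, FL, NULL, Raj); (NULL, FL, NULL, NULL); (NULL, LS, NULL, Judy); (NULL, LS, NULL, Nora)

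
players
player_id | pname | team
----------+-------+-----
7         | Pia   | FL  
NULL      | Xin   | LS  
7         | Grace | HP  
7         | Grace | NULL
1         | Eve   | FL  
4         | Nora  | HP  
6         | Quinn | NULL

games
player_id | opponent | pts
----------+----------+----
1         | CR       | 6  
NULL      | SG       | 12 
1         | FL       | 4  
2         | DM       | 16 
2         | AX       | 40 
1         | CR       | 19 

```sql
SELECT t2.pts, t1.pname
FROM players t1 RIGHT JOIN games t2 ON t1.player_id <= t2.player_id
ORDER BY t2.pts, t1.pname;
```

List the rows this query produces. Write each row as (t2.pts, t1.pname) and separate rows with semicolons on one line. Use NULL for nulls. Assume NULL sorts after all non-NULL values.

(4, Eve); (6, Eve); (12, NULL); (16, Eve); (19, Eve); (40, Eve)

RIGHT JOIN keeps every row from `games`; unmatched rows get NULL for `players`'s columns.
Matching on t1.player_id <= t2.player_id. A NULL in a compared column never satisfies the condition.
- t1 row (player_id=7): no match.
- t1 row (player_id=NULL): no match.
- t1 row (player_id=7): no match.
- t1 row (player_id=7): no match.
- t1 row (player_id=1): matches 5 t2 row(s) → 5 output row(s).
- t1 row (player_id=4): no match.
- t1 row (player_id=6): no match.
- 1 t2 row(s) had no t1 match → kept, t1 columns NULL.
After projecting and ordering:
t2.pts | t1.pname
4 | Eve
6 | Eve
12 | NULL
16 | Eve
19 | Eve
40 | Eve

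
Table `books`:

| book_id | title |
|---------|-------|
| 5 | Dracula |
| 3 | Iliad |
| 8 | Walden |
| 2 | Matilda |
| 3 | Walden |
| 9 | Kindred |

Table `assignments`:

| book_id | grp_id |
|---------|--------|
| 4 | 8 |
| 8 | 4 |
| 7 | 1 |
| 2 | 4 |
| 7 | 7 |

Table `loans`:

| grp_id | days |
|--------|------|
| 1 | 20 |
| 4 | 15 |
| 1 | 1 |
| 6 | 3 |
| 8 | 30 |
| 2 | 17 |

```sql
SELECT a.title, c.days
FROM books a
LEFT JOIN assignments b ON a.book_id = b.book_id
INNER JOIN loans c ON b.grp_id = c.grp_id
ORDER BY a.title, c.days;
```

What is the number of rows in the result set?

Step 1 — a LEFT JOIN b on book_id → 6 row(s).
Then INNER JOIN `loans c` on grp_id: keep only rows whose b.grp_id appears in c.
Result: 2 row(s).

2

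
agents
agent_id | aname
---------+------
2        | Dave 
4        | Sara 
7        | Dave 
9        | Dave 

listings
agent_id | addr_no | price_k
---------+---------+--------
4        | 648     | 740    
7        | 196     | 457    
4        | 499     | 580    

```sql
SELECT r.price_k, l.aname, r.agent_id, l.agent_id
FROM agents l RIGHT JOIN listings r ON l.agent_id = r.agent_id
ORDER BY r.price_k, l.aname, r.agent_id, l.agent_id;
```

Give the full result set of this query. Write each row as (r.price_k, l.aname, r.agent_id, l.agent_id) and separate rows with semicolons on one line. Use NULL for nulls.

(457, Dave, 7, 7); (580, Sara, 4, 4); (740, Sara, 4, 4)

RIGHT JOIN keeps every row from `listings`; unmatched rows get NULL for `agents`'s columns.
Matching on l.agent_id = r.agent_id.
Matched pairs: 3; unmatched r rows kept: 0.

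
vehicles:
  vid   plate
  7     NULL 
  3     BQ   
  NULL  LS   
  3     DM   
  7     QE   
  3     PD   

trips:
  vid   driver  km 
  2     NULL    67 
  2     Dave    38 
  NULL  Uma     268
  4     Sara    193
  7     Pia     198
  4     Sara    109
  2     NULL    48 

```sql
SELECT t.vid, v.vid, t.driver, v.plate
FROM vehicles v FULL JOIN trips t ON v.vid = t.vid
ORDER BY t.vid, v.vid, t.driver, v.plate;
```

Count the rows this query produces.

12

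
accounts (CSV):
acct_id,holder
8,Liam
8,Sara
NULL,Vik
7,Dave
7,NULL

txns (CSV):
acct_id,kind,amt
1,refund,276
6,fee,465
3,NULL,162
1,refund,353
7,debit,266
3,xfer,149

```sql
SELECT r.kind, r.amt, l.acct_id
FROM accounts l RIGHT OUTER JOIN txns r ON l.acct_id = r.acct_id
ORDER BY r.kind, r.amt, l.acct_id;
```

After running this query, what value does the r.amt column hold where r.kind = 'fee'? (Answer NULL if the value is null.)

RIGHT JOIN keeps every row from `txns`; unmatched rows get NULL for `accounts`'s columns.
Matching on l.acct_id = r.acct_id. A NULL in a compared column never satisfies the condition.
- l (acct_id=8) has no partner in r.
- l (acct_id=8) has no partner in r.
- l (acct_id=NULL) has no partner in r.
- l (acct_id=7) pairs with 1 row(s) of r.
- l (acct_id=7) pairs with 1 row(s) of r.
- 5 row(s) from r found no l partner → padded with NULL.

465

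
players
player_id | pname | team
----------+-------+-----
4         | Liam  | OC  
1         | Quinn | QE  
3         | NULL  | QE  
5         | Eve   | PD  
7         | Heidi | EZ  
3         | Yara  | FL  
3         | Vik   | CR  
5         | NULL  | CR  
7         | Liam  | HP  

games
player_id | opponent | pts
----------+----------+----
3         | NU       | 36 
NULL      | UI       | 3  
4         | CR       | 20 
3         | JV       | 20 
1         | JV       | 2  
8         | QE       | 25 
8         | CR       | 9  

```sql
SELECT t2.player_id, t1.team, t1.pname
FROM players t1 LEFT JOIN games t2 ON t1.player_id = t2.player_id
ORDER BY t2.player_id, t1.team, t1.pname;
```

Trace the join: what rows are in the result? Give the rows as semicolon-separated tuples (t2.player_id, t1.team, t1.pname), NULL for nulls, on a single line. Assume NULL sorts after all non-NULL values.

LEFT JOIN keeps every row from `players`; unmatched rows get NULL for `games`'s columns.
Matching on t1.player_id = t2.player_id. A NULL in a compared column never satisfies the condition.
- t1 (player_id=4) pairs with 1 row(s) of t2.
- t1 (player_id=1) pairs with 1 row(s) of t2.
- t1 (player_id=3) pairs with 2 row(s) of t2.
- t1 (player_id=5) has no partner → padded with NULL.
- t1 (player_id=7) has no partner → padded with NULL.
- t1 (player_id=3) pairs with 2 row(s) of t2.
- t1 (player_id=3) pairs with 2 row(s) of t2.
- t1 (player_id=5) has no partner → padded with NULL.
- t1 (player_id=7) has no partner → padded with NULL.

(1, QE, Quinn); (3, CR, Vik); (3, CR, Vik); (3, FL, Yara); (3, FL, Yara); (3, QE, NULL); (3, QE, NULL); (4, OC, Liam); (NULL, CR, NULL); (NULL, EZ, Heidi); (NULL, HP, Liam); (NULL, PD, Eve)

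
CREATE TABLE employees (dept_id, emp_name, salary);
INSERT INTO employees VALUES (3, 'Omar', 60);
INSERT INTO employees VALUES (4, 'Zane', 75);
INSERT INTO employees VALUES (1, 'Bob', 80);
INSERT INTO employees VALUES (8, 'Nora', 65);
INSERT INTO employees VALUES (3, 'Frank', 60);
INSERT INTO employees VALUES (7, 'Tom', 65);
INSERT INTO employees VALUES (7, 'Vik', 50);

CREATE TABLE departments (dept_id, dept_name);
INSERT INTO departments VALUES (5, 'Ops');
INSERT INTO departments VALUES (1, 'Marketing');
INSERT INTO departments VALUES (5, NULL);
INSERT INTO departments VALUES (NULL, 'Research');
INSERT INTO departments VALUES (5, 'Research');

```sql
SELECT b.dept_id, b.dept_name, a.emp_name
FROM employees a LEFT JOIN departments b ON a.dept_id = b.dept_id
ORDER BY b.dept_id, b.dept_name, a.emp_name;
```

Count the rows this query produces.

7

LEFT JOIN keeps every row from `employees`; unmatched rows get NULL for `departments`'s columns.
Matching on a.dept_id = b.dept_id. A NULL in a compared column never satisfies the condition.
Matched pairs: 1; unmatched a rows kept: 6.
Total: 1 matched + 6 padded = 7 rows.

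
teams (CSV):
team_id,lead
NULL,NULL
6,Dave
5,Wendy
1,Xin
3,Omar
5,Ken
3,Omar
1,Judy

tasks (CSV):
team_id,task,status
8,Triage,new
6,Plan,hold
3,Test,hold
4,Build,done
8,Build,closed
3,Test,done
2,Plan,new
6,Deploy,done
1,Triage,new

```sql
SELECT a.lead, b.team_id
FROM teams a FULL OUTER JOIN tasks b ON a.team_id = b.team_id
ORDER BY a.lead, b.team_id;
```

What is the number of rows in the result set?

FULL OUTER JOIN keeps every row from both sides; unmatched rows get NULL for the other side's columns.
Matching on a.team_id = b.team_id. A NULL in a compared column never satisfies the condition.
- a[0] team_id=NULL → no match; kept with NULLs on the b side.
- a[1] team_id=6 → 2 match(es) in b → 2 row(s).
- a[2] team_id=5 → no match; kept with NULLs on the b side.
- a[3] team_id=1 → 1 match(es) in b → 1 row(s).
- a[4] team_id=3 → 2 match(es) in b → 2 row(s).
- a[5] team_id=5 → no match; kept with NULLs on the b side.
- a[6] team_id=3 → 2 match(es) in b → 2 row(s).
- a[7] team_id=1 → 1 match(es) in b → 1 row(s).
- 4 row(s) from b found no a partner → padded with NULL.
Total: 8 matched + 7 padded = 15 rows.

15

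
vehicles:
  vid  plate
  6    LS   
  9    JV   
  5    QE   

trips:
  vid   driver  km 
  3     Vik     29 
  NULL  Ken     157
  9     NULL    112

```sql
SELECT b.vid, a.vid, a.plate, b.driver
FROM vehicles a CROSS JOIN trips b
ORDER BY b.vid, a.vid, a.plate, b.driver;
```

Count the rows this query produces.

CROSS JOIN pairs every row of `vehicles` with every row of `trips`: 3 × 3 = 9 rows.

9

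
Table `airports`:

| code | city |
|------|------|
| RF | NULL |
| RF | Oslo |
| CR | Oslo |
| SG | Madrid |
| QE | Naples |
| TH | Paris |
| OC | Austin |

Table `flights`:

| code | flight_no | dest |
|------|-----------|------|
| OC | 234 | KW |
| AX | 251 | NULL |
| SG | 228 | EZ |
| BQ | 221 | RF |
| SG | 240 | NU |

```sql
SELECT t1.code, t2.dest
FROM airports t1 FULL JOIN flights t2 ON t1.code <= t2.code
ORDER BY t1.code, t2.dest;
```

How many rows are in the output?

17

FULL OUTER JOIN keeps every row from both sides; unmatched rows get NULL for the other side's columns.
Matching on t1.code <= t2.code.
- t1 row (code=RF): matches 2 t2 row(s) → 2 output row(s).
- t1 row (code=RF): matches 2 t2 row(s) → 2 output row(s).
- t1 row (code=CR): matches 3 t2 row(s) → 3 output row(s).
- t1 row (code=SG): matches 2 t2 row(s) → 2 output row(s).
- t1 row (code=QE): matches 2 t2 row(s) → 2 output row(s).
- t1 row (code=TH): no match → kept, t2 columns NULL.
- t1 row (code=OC): matches 3 t2 row(s) → 3 output row(s).
- 2 row(s) from t2 found no t1 partner → padded with NULL.
Total: 14 matched + 3 padded = 17 rows.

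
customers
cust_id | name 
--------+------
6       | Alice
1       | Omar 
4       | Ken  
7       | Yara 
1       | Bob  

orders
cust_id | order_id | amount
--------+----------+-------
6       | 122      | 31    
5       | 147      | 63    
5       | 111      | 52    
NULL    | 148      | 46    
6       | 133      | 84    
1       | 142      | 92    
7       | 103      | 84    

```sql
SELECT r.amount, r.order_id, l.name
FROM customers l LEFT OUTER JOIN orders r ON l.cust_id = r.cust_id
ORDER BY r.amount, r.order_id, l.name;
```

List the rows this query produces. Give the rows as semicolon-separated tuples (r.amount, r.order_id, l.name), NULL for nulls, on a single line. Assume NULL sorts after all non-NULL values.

(31, 122, Alice); (84, 103, Yara); (84, 133, Alice); (92, 142, Bob); (92, 142, Omar); (NULL, NULL, Ken)

LEFT JOIN keeps every row from `customers`; unmatched rows get NULL for `orders`'s columns.
Matching on l.cust_id = r.cust_id. A NULL in a compared column never satisfies the condition.
Matched pairs: 5; unmatched l rows kept: 1.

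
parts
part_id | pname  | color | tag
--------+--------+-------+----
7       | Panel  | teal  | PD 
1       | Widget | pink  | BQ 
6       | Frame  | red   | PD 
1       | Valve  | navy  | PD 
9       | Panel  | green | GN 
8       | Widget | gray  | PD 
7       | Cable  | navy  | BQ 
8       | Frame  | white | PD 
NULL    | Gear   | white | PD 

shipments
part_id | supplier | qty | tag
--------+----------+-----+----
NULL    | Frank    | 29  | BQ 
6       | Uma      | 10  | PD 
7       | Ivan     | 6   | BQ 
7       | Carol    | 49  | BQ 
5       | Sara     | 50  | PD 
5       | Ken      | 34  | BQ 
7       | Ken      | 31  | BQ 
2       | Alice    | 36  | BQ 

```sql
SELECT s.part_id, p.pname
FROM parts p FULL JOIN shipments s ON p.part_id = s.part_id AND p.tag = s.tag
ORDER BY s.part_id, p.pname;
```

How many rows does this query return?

FULL OUTER JOIN keeps every row from both sides; unmatched rows get NULL for the other side's columns.
Matching on p.part_id = s.part_id AND p.tag = s.tag. A NULL in a compared column never satisfies the condition.
- part_id=7, tag=PD: no s row matches, row kept with s columns NULL.
- part_id=1, tag=BQ: no s row matches, row kept with s columns NULL.
- part_id=6, tag=PD: 1 matching s row(s), so 1 row(s) emitted.
- part_id=1, tag=PD: no s row matches, row kept with s columns NULL.
- part_id=9, tag=GN: no s row matches, row kept with s columns NULL.
- part_id=8, tag=PD: no s row matches, row kept with s columns NULL.
- part_id=7, tag=BQ: 3 matching s row(s), so 3 row(s) emitted.
- part_id=8, tag=PD: no s row matches, row kept with s columns NULL.
- part_id=NULL, tag=PD: no s row matches, row kept with s columns NULL.
- 4 row(s) from s found no p partner → padded with NULL.
Total: 4 matched + 11 padded = 15 rows.

15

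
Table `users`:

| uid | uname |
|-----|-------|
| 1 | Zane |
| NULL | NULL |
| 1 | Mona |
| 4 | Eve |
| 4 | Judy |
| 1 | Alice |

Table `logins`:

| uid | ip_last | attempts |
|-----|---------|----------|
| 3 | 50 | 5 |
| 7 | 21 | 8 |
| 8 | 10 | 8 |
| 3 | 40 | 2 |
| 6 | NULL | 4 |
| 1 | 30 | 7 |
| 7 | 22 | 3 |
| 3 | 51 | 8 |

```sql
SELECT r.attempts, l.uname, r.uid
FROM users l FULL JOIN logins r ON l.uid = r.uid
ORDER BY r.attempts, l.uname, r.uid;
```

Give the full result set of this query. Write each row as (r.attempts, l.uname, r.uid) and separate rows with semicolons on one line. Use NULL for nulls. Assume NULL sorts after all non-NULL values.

(2, NULL, 3); (3, NULL, 7); (4, NULL, 6); (5, NULL, 3); (7, Alice, 1); (7, Mona, 1); (7, Zane, 1); (8, NULL, 3); (8, NULL, 7); (8, NULL, 8); (NULL, Eve, NULL); (NULL, Judy, NULL); (NULL, NULL, NULL)

FULL OUTER JOIN keeps every row from both sides; unmatched rows get NULL for the other side's columns.
Matching on l.uid = r.uid. A NULL in a compared column never satisfies the condition.
Matched pairs: 3; unmatched l rows kept: 3; unmatched r rows kept: 7.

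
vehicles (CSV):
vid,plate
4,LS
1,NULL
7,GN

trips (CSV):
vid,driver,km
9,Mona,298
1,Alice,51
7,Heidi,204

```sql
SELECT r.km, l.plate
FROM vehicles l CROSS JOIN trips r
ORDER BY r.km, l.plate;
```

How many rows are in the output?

9

CROSS JOIN pairs every row of `vehicles` with every row of `trips`: 3 × 3 = 9 rows.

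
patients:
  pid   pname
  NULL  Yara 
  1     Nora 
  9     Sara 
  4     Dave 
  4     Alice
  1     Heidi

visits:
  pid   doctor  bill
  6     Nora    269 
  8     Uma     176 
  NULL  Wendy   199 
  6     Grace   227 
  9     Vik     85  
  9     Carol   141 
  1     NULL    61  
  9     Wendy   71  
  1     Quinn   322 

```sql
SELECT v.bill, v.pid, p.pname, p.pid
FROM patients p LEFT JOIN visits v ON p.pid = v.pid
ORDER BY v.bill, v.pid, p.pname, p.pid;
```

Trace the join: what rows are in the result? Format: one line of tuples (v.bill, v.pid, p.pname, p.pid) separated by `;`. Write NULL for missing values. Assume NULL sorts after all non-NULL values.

LEFT JOIN keeps every row from `patients`; unmatched rows get NULL for `visits`'s columns.
Matching on p.pid = v.pid. A NULL in a compared column never satisfies the condition.
Matched pairs: 7; unmatched p rows kept: 3.

(61, 1, Heidi, 1); (61, 1, Nora, 1); (71, 9, Sara, 9); (85, 9, Sara, 9); (141, 9, Sara, 9); (322, 1, Heidi, 1); (322, 1, Nora, 1); (NULL, NULL, Alice, 4); (NULL, NULL, Dave, 4); (NULL, NULL, Yara, NULL)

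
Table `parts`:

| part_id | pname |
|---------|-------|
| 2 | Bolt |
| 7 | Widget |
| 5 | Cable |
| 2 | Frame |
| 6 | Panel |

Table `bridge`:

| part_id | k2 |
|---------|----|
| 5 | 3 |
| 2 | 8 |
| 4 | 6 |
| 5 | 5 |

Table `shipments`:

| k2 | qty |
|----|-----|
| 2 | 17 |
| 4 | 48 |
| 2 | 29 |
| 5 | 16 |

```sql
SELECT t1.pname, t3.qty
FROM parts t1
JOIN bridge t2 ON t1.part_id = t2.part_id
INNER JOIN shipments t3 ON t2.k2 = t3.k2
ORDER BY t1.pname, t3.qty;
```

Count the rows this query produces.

1

Evaluate left to right. First `parts t1 INNER JOIN bridge t2` on part_id: 4 row(s).
Then INNER JOIN `shipments t3` on k2: keep only rows whose t2.k2 appears in t3.
Result: 1 row(s).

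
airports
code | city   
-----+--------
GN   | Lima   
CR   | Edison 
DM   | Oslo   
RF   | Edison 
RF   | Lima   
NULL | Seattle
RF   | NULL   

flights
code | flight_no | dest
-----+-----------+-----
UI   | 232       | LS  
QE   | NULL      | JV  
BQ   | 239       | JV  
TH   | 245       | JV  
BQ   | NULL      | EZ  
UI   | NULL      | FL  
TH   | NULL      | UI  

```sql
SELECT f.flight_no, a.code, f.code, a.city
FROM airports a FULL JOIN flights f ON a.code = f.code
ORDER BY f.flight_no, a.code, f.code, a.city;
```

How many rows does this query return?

FULL OUTER JOIN keeps every row from both sides; unmatched rows get NULL for the other side's columns.
Matching on a.code = f.code. A NULL in a compared column never satisfies the condition.
- a (code=GN) has no partner → padded with NULL.
- a (code=CR) has no partner → padded with NULL.
- a (code=DM) has no partner → padded with NULL.
- a (code=RF) has no partner → padded with NULL.
- a (code=RF) has no partner → padded with NULL.
- a (code=NULL) has no partner → padded with NULL.
- a (code=RF) has no partner → padded with NULL.
- 7 f row(s) had no a match → kept, a columns NULL.
Total: 0 matched + 14 padded = 14 rows.

14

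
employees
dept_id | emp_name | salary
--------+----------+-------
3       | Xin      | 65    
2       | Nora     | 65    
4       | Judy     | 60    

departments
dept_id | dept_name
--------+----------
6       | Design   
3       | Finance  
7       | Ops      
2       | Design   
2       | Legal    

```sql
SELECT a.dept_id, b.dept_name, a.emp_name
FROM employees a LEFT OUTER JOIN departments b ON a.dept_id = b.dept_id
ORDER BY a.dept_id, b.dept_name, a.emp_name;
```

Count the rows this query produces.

LEFT JOIN keeps every row from `employees`; unmatched rows get NULL for `departments`'s columns.
Matching on a.dept_id = b.dept_id.
- a row (dept_id=3): matches 1 b row(s) → 1 output row(s).
- a row (dept_id=2): matches 2 b row(s) → 2 output row(s).
- a row (dept_id=4): no match → kept, b columns NULL.
Total: 3 matched + 1 padded = 4 rows.

4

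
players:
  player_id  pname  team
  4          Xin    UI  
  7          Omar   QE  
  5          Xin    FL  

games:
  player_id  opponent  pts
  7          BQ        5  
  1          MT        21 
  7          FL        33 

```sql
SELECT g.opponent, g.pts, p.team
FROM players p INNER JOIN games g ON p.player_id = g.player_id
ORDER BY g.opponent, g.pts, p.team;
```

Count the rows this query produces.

INNER JOIN keeps only pairs where the ON condition holds.
Matching on p.player_id = g.player_id.
- p[0] player_id=4 → no match; dropped.
- p[1] player_id=7 → 2 match(es) in g → 2 row(s).
- p[2] player_id=5 → no match; dropped.
Total: 2 rows.

2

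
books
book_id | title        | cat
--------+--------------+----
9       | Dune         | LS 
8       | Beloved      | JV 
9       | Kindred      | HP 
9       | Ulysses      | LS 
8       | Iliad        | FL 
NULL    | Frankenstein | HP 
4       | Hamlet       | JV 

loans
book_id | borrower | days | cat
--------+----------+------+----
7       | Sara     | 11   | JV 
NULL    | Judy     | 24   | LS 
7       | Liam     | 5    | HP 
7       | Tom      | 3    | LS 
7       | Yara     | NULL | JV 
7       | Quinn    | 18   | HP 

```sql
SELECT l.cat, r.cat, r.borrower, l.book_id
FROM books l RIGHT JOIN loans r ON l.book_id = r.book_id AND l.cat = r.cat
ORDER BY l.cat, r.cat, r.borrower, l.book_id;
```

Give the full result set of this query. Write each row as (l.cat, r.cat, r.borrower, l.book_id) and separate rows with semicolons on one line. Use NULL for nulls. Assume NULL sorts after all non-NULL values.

RIGHT JOIN keeps every row from `loans`; unmatched rows get NULL for `books`'s columns.
Matching on l.book_id = r.book_id AND l.cat = r.cat. A NULL in a compared column never satisfies the condition.
- l row (book_id=9, cat=LS): no match.
- l row (book_id=8, cat=JV): no match.
- l row (book_id=9, cat=HP): no match.
- l row (book_id=9, cat=LS): no match.
- l row (book_id=8, cat=FL): no match.
- l row (book_id=NULL, cat=HP): no match.
- l row (book_id=4, cat=JV): no match.
- 6 row(s) from r found no l partner → padded with NULL.
After projecting and ordering:
l.cat | r.cat | r.borrower | l.book_id
NULL | HP | Liam | NULL
NULL | HP | Quinn | NULL
NULL | JV | Sara | NULL
NULL | JV | Yara | NULL
NULL | LS | Judy | NULL
NULL | LS | Tom | NULL

(NULL, HP, Liam, NULL); (NULL, HP, Quinn, NULL); (NULL, JV, Sara, NULL); (NULL, JV, Yara, NULL); (NULL, LS, Judy, NULL); (NULL, LS, Tom, NULL)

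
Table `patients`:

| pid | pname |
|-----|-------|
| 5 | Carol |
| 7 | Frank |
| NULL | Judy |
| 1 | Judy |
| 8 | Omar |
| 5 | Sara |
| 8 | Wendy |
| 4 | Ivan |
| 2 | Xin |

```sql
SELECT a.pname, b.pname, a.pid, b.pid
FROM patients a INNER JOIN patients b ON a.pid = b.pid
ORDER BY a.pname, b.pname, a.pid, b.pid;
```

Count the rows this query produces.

12

INNER JOIN keeps only pairs where the ON condition holds.
Matching on a.pid = b.pid. A NULL in a compared column never satisfies the condition.
- a row (pid=5): matches 2 b row(s) → 2 output row(s).
- a row (pid=7): matches 1 b row(s) → 1 output row(s).
- a row (pid=NULL): no match → dropped.
- a row (pid=1): matches 1 b row(s) → 1 output row(s).
- a row (pid=8): matches 2 b row(s) → 2 output row(s).
- a row (pid=5): matches 2 b row(s) → 2 output row(s).
- a row (pid=8): matches 2 b row(s) → 2 output row(s).
- a row (pid=4): matches 1 b row(s) → 1 output row(s).
- a row (pid=2): matches 1 b row(s) → 1 output row(s).
Total: 12 rows.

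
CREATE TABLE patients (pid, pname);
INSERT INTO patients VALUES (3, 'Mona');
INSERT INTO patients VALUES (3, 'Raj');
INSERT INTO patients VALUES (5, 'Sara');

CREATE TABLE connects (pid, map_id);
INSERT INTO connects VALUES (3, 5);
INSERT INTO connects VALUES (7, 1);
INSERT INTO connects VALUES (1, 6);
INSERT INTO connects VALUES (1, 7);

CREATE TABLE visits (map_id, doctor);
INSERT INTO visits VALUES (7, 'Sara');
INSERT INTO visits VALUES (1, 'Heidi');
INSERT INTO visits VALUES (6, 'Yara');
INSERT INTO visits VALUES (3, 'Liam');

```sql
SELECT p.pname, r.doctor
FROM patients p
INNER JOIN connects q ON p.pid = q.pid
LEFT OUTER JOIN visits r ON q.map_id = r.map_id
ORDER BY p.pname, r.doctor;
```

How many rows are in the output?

2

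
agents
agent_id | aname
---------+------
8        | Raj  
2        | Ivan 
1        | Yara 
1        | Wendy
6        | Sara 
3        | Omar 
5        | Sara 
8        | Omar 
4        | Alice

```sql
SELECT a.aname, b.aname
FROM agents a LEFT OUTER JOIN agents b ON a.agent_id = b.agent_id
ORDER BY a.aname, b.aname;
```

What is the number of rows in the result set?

13

LEFT JOIN keeps every row from `agents a`; unmatched rows get NULL for `agents b`'s columns.
Matching on a.agent_id = b.agent_id.
Matched pairs: 13; unmatched a rows kept: 0.
Total: 13 rows.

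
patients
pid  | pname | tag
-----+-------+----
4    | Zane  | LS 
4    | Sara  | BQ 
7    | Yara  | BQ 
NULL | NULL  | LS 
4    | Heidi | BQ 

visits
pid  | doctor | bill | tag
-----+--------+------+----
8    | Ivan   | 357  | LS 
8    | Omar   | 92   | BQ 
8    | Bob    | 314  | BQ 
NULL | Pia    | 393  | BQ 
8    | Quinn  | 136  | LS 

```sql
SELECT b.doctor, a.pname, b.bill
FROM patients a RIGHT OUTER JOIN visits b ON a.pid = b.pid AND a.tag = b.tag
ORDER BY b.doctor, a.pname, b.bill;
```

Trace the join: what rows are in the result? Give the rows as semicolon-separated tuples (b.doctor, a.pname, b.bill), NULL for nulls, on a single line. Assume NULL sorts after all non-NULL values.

(Bob, NULL, 314); (Ivan, NULL, 357); (Omar, NULL, 92); (Pia, NULL, 393); (Quinn, NULL, 136)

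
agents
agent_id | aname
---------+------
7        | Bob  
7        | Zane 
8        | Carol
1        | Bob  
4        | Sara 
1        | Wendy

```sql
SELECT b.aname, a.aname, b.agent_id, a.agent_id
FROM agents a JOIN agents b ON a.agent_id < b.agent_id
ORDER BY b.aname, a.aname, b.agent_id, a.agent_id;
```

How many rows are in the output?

13

INNER JOIN keeps only pairs where the ON condition holds.
Matching on a.agent_id < b.agent_id.
- a (agent_id=7) pairs with 1 row(s) of b.
- a (agent_id=7) pairs with 1 row(s) of b.
- a (agent_id=8) has no partner → excluded.
- a (agent_id=1) pairs with 4 row(s) of b.
- a (agent_id=4) pairs with 3 row(s) of b.
- a (agent_id=1) pairs with 4 row(s) of b.
Total: 13 rows.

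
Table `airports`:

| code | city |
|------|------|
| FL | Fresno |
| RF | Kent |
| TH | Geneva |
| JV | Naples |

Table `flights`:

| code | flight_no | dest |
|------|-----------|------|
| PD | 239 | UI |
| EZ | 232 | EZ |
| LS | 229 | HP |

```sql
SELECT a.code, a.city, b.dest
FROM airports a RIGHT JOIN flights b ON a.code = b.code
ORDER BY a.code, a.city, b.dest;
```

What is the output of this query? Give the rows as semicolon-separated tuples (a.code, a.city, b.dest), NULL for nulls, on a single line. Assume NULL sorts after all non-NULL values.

(NULL, NULL, EZ); (NULL, NULL, HP); (NULL, NULL, UI)

RIGHT JOIN keeps every row from `flights`; unmatched rows get NULL for `airports`'s columns.
Matching on a.code = b.code.
Matched pairs: 0; unmatched b rows kept: 3.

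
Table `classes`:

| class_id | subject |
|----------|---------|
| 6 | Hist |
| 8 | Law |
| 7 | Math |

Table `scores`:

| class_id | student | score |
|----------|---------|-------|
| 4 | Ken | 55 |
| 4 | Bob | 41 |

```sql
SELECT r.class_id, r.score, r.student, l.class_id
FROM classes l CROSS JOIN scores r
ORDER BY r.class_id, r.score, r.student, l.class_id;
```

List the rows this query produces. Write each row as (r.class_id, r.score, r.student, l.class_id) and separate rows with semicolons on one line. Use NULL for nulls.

CROSS JOIN pairs every row of `classes` with every row of `scores`: 3 × 2 = 6 rows.
After projecting and ordering:
r.class_id | r.score | r.student | l.class_id
4 | 41 | Bob | 6
4 | 41 | Bob | 7
4 | 41 | Bob | 8
4 | 55 | Ken | 6
4 | 55 | Ken | 7
4 | 55 | Ken | 8

(4, 41, Bob, 6); (4, 41, Bob, 7); (4, 41, Bob, 8); (4, 55, Ken, 6); (4, 55, Ken, 7); (4, 55, Ken, 8)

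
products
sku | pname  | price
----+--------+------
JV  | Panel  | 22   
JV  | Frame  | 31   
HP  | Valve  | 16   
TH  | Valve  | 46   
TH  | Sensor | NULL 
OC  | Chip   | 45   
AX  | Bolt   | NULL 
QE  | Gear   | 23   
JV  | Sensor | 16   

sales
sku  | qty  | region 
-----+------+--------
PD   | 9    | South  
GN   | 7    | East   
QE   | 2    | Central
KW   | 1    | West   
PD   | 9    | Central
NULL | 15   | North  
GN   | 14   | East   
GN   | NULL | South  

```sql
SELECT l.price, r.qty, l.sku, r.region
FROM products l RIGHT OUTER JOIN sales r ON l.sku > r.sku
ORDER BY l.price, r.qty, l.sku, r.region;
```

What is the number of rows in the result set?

37

RIGHT JOIN keeps every row from `sales`; unmatched rows get NULL for `products`'s columns.
Matching on l.sku > r.sku. A NULL in a compared column never satisfies the condition.
- l row (sku=JV): matches 3 r row(s) → 3 output row(s).
- l row (sku=JV): matches 3 r row(s) → 3 output row(s).
- l row (sku=HP): matches 3 r row(s) → 3 output row(s).
- l row (sku=TH): matches 7 r row(s) → 7 output row(s).
- l row (sku=TH): matches 7 r row(s) → 7 output row(s).
- l row (sku=OC): matches 4 r row(s) → 4 output row(s).
- l row (sku=AX): no match.
- l row (sku=QE): matches 6 r row(s) → 6 output row(s).
- l row (sku=JV): matches 3 r row(s) → 3 output row(s).
- 1 r row(s) had no l match → kept, l columns NULL.
Total: 36 matched + 1 padded = 37 rows.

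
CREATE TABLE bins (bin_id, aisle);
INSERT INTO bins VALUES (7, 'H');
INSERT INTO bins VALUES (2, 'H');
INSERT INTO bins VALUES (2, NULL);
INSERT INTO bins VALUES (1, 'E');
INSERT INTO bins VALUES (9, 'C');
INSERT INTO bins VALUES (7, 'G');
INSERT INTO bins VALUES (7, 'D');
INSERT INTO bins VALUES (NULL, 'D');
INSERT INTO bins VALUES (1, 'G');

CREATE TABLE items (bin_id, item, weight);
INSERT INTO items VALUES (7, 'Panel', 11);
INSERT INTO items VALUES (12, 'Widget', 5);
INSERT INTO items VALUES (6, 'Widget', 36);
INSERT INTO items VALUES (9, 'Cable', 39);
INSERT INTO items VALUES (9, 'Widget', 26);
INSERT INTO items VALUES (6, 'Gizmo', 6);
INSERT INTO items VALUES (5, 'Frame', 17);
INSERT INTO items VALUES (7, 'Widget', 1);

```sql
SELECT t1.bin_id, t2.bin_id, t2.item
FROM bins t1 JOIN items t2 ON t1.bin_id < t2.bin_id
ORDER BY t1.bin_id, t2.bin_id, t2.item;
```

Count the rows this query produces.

42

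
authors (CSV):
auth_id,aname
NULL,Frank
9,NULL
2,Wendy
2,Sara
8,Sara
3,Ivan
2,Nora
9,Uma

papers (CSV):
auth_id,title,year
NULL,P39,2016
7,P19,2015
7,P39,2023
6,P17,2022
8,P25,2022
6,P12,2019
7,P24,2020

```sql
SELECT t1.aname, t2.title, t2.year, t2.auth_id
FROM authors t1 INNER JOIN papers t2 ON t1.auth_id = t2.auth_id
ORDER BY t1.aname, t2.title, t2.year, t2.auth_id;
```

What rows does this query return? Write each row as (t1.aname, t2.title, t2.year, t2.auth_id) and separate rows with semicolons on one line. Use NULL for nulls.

(Sara, P25, 2022, 8)

INNER JOIN keeps only pairs where the ON condition holds.
Matching on t1.auth_id = t2.auth_id. A NULL in a compared column never satisfies the condition.
Matched pairs: 1.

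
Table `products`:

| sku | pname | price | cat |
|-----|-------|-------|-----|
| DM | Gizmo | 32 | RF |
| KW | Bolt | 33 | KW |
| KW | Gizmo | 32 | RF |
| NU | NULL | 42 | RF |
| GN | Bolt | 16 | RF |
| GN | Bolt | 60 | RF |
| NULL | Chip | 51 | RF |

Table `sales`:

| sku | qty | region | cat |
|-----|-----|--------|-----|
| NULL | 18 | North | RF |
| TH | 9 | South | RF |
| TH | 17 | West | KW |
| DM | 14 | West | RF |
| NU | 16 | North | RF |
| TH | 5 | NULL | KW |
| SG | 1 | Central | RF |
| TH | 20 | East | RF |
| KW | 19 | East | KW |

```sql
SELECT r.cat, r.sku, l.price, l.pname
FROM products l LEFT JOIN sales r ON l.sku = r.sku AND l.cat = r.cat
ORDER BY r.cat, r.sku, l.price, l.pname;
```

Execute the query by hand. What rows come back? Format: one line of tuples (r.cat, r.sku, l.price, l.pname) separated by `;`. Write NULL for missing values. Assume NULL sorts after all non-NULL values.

(KW, KW, 33, Bolt); (RF, DM, 32, Gizmo); (RF, NU, 42, NULL); (NULL, NULL, 16, Bolt); (NULL, NULL, 32, Gizmo); (NULL, NULL, 51, Chip); (NULL, NULL, 60, Bolt)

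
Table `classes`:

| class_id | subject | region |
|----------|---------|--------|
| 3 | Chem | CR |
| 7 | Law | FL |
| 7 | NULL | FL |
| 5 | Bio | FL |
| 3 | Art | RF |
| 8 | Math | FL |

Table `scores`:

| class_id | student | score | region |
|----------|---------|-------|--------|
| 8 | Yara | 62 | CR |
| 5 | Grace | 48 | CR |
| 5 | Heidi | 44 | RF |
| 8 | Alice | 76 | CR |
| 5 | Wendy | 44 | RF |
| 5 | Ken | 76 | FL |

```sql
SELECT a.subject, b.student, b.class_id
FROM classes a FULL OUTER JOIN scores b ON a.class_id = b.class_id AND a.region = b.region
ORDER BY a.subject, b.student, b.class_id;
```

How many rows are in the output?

11

FULL OUTER JOIN keeps every row from both sides; unmatched rows get NULL for the other side's columns.
Matching on a.class_id = b.class_id AND a.region = b.region.
- a (class_id=3, region=CR) has no partner → padded with NULL.
- a (class_id=7, region=FL) has no partner → padded with NULL.
- a (class_id=7, region=FL) has no partner → padded with NULL.
- a (class_id=5, region=FL) pairs with 1 row(s) of b.
- a (class_id=3, region=RF) has no partner → padded with NULL.
- a (class_id=8, region=FL) has no partner → padded with NULL.
- plus 5 unmatched b row(s), each kept with NULL a columns.
Total: 1 matched + 10 padded = 11 rows.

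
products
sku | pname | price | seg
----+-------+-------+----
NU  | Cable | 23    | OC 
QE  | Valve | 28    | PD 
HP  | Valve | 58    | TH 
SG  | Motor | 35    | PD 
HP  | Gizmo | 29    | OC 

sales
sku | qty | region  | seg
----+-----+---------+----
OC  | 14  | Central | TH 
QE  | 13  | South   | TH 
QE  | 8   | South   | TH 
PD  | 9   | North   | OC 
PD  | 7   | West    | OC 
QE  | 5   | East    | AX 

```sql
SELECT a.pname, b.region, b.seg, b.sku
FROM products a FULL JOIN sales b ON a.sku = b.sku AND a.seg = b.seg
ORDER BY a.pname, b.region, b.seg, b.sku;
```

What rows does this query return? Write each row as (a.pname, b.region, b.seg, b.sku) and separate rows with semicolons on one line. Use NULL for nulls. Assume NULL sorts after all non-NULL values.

(Cable, NULL, NULL, NULL); (Gizmo, NULL, NULL, NULL); (Motor, NULL, NULL, NULL); (Valve, NULL, NULL, NULL); (Valve, NULL, NULL, NULL); (NULL, Central, TH, OC); (NULL, East, AX, QE); (NULL, North, OC, PD); (NULL, South, TH, QE); (NULL, South, TH, QE); (NULL, West, OC, PD)

FULL OUTER JOIN keeps every row from both sides; unmatched rows get NULL for the other side's columns.
Matching on a.sku = b.sku AND a.seg = b.seg.
- a (sku=NU, seg=OC) has no partner → padded with NULL.
- a (sku=QE, seg=PD) has no partner → padded with NULL.
- a (sku=HP, seg=TH) has no partner → padded with NULL.
- a (sku=SG, seg=PD) has no partner → padded with NULL.
- a (sku=HP, seg=OC) has no partner → padded with NULL.
- 6 b row(s) had no a match → kept, a columns NULL.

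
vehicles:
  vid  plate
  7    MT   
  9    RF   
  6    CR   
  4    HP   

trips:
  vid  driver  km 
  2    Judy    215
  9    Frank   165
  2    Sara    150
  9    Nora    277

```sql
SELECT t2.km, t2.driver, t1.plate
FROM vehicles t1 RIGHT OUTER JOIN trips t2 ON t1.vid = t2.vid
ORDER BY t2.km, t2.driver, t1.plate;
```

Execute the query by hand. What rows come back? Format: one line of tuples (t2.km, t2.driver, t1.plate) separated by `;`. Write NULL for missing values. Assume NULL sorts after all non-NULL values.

RIGHT JOIN keeps every row from `trips`; unmatched rows get NULL for `vehicles`'s columns.
Matching on t1.vid = t2.vid.
- t1 row (vid=7): no match.
- t1 row (vid=9): matches 2 t2 row(s) → 2 output row(s).
- t1 row (vid=6): no match.
- t1 row (vid=4): no match.
- 2 t2 row(s) had no t1 match → kept, t1 columns NULL.
After projecting and ordering:
t2.km | t2.driver | t1.plate
150 | Sara | NULL
165 | Frank | RF
215 | Judy | NULL
277 | Nora | RF

(150, Sara, NULL); (165, Frank, RF); (215, Judy, NULL); (277, Nora, RF)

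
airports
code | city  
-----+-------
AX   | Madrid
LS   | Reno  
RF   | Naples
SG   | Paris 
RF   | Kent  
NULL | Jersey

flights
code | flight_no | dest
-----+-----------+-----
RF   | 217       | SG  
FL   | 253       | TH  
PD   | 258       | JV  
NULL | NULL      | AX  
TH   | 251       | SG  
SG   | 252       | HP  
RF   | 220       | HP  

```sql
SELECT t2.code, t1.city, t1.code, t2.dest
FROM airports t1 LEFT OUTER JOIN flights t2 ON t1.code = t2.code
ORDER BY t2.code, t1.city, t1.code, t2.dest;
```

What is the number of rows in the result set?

LEFT JOIN keeps every row from `airports`; unmatched rows get NULL for `flights`'s columns.
Matching on t1.code = t2.code. A NULL in a compared column never satisfies the condition.
Matched pairs: 5; unmatched t1 rows kept: 3.
Total: 5 matched + 3 padded = 8 rows.

8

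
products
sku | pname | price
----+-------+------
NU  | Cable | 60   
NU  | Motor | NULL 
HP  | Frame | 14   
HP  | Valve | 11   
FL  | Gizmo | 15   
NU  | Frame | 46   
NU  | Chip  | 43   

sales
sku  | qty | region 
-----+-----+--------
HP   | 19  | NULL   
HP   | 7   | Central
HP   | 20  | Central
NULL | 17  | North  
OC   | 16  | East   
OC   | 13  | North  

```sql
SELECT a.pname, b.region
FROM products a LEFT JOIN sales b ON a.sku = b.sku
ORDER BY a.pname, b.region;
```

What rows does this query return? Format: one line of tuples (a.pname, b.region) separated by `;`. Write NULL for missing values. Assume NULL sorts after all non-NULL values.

(Cable, NULL); (Chip, NULL); (Frame, Central); (Frame, Central); (Frame, NULL); (Frame, NULL); (Gizmo, NULL); (Motor, NULL); (Valve, Central); (Valve, Central); (Valve, NULL)

LEFT JOIN keeps every row from `products`; unmatched rows get NULL for `sales`'s columns.
Matching on a.sku = b.sku. A NULL in a compared column never satisfies the condition.
- a[0] sku=NU → no match; kept with NULLs on the b side.
- a[1] sku=NU → no match; kept with NULLs on the b side.
- a[2] sku=HP → 3 match(es) in b → 3 row(s).
- a[3] sku=HP → 3 match(es) in b → 3 row(s).
- a[4] sku=FL → no match; kept with NULLs on the b side.
- a[5] sku=NU → no match; kept with NULLs on the b side.
- a[6] sku=NU → no match; kept with NULLs on the b side.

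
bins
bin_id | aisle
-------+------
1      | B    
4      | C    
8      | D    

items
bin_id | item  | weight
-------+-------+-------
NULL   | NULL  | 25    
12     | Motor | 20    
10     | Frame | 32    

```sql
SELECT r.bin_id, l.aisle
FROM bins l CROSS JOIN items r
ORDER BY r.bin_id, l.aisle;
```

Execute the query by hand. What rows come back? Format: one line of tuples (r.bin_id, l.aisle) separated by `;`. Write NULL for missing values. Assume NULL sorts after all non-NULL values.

CROSS JOIN pairs every row of `bins` with every row of `items`: 3 × 3 = 9 rows.

(10, B); (10, C); (10, D); (12, B); (12, C); (12, D); (NULL, B); (NULL, C); (NULL, D)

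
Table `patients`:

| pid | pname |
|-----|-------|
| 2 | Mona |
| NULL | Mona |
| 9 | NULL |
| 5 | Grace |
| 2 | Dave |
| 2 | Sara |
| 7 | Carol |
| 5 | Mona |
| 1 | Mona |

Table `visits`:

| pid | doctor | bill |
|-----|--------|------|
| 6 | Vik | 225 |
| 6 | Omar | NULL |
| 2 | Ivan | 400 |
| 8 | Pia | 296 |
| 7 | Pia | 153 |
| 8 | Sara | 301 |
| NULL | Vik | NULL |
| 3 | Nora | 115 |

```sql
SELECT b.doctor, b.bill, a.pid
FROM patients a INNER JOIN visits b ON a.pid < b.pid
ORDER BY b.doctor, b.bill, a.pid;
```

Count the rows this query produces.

INNER JOIN keeps only pairs where the ON condition holds.
Matching on a.pid < b.pid. A NULL in a compared column never satisfies the condition.
- a row (pid=2): matches 6 b row(s) → 6 output row(s).
- a row (pid=NULL): no match → dropped.
- a row (pid=9): no match → dropped.
- a row (pid=5): matches 5 b row(s) → 5 output row(s).
- a row (pid=2): matches 6 b row(s) → 6 output row(s).
- a row (pid=2): matches 6 b row(s) → 6 output row(s).
- a row (pid=7): matches 2 b row(s) → 2 output row(s).
- a row (pid=5): matches 5 b row(s) → 5 output row(s).
- a row (pid=1): matches 7 b row(s) → 7 output row(s).
Total: 37 rows.

37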